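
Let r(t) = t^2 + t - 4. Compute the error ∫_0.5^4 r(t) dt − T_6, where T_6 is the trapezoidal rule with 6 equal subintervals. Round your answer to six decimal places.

Exact integral: ∫_0.5^4 r(t) dt ≈ 15.16666667.
T_6 ≈ 15.36516204.
Error ≈ 15.16666667 − 15.36516204 ≈ -0.198495.

-0.198495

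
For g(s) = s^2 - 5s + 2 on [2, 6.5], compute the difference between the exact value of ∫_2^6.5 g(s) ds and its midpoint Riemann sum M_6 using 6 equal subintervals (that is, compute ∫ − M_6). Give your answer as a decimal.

0.2109375

Exact integral: ∫_2^6.5 g(s) ds = 2.25.
M_6 = 2.0390625.
Error = 2.25 − 2.0390625 = 0.2109375.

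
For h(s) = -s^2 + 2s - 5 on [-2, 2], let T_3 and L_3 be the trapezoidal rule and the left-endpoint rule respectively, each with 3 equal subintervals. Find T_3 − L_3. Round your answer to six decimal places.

T_3 ≈ -26.51851852.
L_3 ≈ -31.85185185.
T_3 − L_3 ≈ 5.333333.

5.333333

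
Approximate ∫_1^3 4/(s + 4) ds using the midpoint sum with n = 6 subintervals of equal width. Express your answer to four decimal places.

1.3455

Δs = (3 − 1)/6 = 1/3.
Midpoints: 7/6, 1.5, 11/6, 13/6, 2.5, 17/6.
f(7/6) = 24/31, f(1.5) = 8/11, f(11/6) = 24/35, f(13/6) = 24/37, f(2.5) = 8/13, f(17/6) = 24/41.
Sum = Δs · [f(7/6) + f(1.5) + f(11/6) + ...].
Sum ≈ 1.3455.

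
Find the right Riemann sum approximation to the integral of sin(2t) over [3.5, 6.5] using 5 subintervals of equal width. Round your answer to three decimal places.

-0.138

Δt = (6.5 − 3.5)/5 = 0.6.
Right endpoints: 4.1, 4.7, 5.3, 5.9, 6.5.
f(4.1) ≈ 0.941, f(4.7) ≈ 0.025, f(5.3) ≈ -0.923, f(5.9) ≈ -0.694, f(6.5) ≈ 0.420.
Sum = Δt · [f(4.1) + f(4.7) + f(5.3) + f(5.9) + f(6.5)].
Sum ≈ -0.138.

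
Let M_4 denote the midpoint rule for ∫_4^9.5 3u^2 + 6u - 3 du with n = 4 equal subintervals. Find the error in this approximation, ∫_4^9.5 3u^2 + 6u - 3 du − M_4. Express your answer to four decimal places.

2.5996

Exact integral: ∫_4^9.5 f(u) du = 999.625.
M_4 ≈ 997.025391.
Error ≈ 999.625 − 997.025391 ≈ 2.5996.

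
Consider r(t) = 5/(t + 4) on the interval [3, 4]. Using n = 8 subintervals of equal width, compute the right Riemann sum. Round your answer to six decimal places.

0.662108

Δt = (4 − 3)/8 = 0.125.
Right endpoints: 3.125, 3.25, 3.375, 3.5, 3.625, 3.75, 3.875, 4.
r(3.125) = 40/57, r(3.25) = 20/29, r(3.375) = 40/59, r(3.5) = 2/3, r(3.625) = 40/61, r(3.75) = 20/31, r(3.875) = 40/63, r(4) = 0.625.
Sum = Δt · [r(3.125) + r(3.25) + r(3.375) + ...].
Sum ≈ 0.662108.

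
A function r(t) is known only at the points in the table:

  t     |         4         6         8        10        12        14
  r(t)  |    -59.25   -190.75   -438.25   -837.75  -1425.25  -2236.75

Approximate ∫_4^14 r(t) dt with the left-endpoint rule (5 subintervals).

-5902.5

Δt = 2.
Sum = 2·[(-59.25) + (-190.75) + (-438.25) + (-837.75) + (-1425.25)] = -5902.5.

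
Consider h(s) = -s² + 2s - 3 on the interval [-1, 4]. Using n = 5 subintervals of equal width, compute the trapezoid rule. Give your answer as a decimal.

Δs = (4 − (-1))/5 = 1.
h(-1) = -6, h(0) = -3, h(1) = -2, h(2) = -3, h(3) = -6, h(4) = -11.
T_5 = (Δs/2)·[h(s_0) + 2h(s_1) + ... + 2h(s_{4}) + h(s_5)].
Sum = -22.5.

-22.5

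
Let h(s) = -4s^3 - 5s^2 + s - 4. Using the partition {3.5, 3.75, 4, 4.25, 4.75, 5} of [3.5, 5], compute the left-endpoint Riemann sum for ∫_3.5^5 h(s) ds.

Subinterval widths: 0.25, 0.25, 0.25, 0.5, 0.25.
Left endpoints: 3.5, 3.75, 4, 4.25, 4.75.
h(3.5) = -233.25, h(3.75) = -281.5, h(4) = -336, h(4.25) = -397.125, h(4.75) = -540.75.
Sum = Σ Δs_i · h(s_i).
Sum = -546.4375.

-546.4375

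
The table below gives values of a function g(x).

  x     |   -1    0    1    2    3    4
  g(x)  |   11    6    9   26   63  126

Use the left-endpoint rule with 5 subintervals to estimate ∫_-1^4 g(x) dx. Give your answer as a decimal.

Δx = 1.
Sum = 1·[11 + 6 + 9 + 26 + 63] = 115.

115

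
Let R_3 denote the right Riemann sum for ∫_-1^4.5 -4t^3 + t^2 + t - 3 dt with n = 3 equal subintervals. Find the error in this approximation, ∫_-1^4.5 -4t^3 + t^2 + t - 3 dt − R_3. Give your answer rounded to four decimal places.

376.7245

Exact integral: ∫_-1^4.5 f(t) dt ≈ -385.229167.
R_3 ≈ -761.953704.
Error ≈ -385.229167 − (-761.953704) ≈ 376.7245.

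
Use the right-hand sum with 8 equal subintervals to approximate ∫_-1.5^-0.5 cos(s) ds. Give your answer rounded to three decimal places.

0.568

Δs = (-0.5 − (-1.5))/8 = 0.125.
Right endpoints: -1.375, -1.25, -1.125, -1, -0.875, -0.75, -0.625, -0.5.
f(-1.375) ≈ 0.195, f(-1.25) ≈ 0.315, f(-1.125) ≈ 0.431, f(-1) ≈ 0.540, f(-0.875) ≈ 0.641, f(-0.75) ≈ 0.732, f(-0.625) ≈ 0.811, f(-0.5) ≈ 0.878.
Sum = Δs · [f(-1.375) + f(-1.25) + f(-1.125) + ...].
Sum ≈ 0.568.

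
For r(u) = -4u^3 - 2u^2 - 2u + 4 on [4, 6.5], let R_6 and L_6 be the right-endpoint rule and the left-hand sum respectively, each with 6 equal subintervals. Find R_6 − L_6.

R_6 ≈ -1877.9311343.
L_6 ≈ -1502.9311343.
R_6 − L_6 = -375.

-375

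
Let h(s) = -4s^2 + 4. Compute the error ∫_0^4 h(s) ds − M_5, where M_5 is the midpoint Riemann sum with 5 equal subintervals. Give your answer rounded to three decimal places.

Exact integral: ∫_0^4 h(s) ds ≈ -69.33333.
M_5 = -68.48.
Error ≈ -69.33333 − (-68.48) ≈ -0.853.

-0.853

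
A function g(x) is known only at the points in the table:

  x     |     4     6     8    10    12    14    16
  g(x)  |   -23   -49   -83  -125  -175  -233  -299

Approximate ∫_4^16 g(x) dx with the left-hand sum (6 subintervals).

Δx = 2.
Sum = 2·[(-23) + (-49) + (-83) + (-125) + (-175) + (-233)] = -1376.

-1376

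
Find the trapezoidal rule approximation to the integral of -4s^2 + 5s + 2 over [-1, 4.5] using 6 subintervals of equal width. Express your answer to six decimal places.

Δs = (4.5 − (-1))/6 = 11/12.
f(-1) = -7, f(-1/12) = 14/9, f(5/6) = 61/18, f(1.75) = -1.5, f(8/3) = -118/9, f(43/12) = -283/9, f(4.5) = -56.5.
T_6 = (Δs/2)·[f(s_0) + 2f(s_1) + ... + 2f(s_{5}) + f(s_6)].
Sum ≈ -66.789352.

-66.789352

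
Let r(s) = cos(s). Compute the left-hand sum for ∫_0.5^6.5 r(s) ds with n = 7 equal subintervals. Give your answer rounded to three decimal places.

Δs = (6.5 − 0.5)/7 = 6/7.
Left endpoints: 0.5, 19/14, 31/14, 43/14, 55/14, 67/14, 79/14.
r(0.5) ≈ 0.878, r(19/14) ≈ 0.212, r(31/14) ≈ -0.600, r(43/14) ≈ -0.998, r(55/14) ≈ -0.706, r(67/14) ≈ 0.073, r(79/14) ≈ 0.802.
Sum = Δs · [r(0.5) + r(19/14) + r(31/14) + ...].
Sum ≈ -0.290.

-0.290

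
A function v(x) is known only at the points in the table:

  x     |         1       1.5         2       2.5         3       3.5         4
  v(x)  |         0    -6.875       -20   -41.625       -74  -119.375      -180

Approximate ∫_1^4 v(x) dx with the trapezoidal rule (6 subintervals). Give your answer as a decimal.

Δx = 0.5.
T_6 = (0.5/2)·[0 + 2·(-6.875) + 2·(-20) + 2·(-41.625) + 2·(-74) + 2·(-119.375) + (-180)] = -175.9375.

-175.9375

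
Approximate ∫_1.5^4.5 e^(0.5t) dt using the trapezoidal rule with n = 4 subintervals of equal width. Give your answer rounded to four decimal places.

14.9138

Δt = (4.5 − 1.5)/4 = 0.75.
f(1.5) ≈ 2.1170, f(2.25) ≈ 3.0802, f(3) ≈ 4.4817, f(3.75) ≈ 6.5208, f(4.5) ≈ 9.4877.
T_4 = (Δt/2)·[f(t_0) + 2f(t_1) + 2f(t_2) + 2f(t_3) + f(t_4)].
Sum ≈ 14.9138.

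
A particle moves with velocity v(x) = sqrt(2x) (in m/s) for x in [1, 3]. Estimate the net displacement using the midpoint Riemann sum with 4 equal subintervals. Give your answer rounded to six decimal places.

Δx = (3 − 1)/4 = 0.5.
Midpoints: 1.25, 1.75, 2.25, 2.75.
v(1.25) ≈ 1.581139, v(1.75) ≈ 1.870829, v(2.25) ≈ 2.121320, v(2.75) ≈ 2.345208.
Sum = Δx · [v(1.25) + v(1.75) + v(2.25) + v(2.75)].
Sum ≈ 3.959248.

3.959248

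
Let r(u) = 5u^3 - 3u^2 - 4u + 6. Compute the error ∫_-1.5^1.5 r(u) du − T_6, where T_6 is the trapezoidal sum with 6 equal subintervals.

0.375

Exact integral: ∫_-1.5^1.5 r(u) du = 11.25.
T_6 = 10.875.
Error = 11.25 − 10.875 = 0.375.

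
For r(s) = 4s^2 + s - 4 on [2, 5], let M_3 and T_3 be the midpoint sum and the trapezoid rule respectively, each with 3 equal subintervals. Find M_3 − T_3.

-3

M_3 = 153.5.
T_3 = 156.5.
M_3 − T_3 = -3.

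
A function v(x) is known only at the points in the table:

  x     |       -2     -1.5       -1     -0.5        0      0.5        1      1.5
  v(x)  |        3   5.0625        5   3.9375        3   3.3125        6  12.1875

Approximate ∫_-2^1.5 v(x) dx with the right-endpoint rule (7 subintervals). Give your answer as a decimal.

19.25

Δx = 0.5.
Sum = 0.5·[5.0625 + 5 + 3.9375 + 3 + 3.3125 + 6 + 12.1875] = 19.25.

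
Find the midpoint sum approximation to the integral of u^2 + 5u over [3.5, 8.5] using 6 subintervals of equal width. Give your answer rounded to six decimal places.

Δu = (8.5 − 3.5)/6 = 5/6.
Midpoints: 47/12, 4.75, 67/12, 77/12, 7.25, 97/12.
f(47/12) = 5029/144, f(4.75) = 46.3125, f(67/12) = 8509/144, f(77/12) = 10549/144, f(7.25) = 88.8125, f(97/12) = 15229/144.
Sum = Δu · [f(47/12) + f(4.75) + f(67/12) + ...].
Sum ≈ 340.127315.

340.127315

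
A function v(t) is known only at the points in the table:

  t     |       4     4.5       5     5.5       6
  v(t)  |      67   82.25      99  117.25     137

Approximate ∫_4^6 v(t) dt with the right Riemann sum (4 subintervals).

Δt = 0.5.
Sum = 0.5·[82.25 + 99 + 117.25 + 137] = 217.75.

217.75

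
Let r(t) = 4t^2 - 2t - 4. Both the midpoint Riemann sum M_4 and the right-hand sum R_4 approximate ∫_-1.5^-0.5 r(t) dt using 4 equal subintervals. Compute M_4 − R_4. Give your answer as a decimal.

M_4 = 2.3125.
R_4 = 1.125.
M_4 − R_4 = 1.1875.

1.1875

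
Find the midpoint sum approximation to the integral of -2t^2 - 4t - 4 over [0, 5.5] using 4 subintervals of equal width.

-191.68359375

Δt = (5.5 − 0)/4 = 1.375.
Midpoints: 0.6875, 2.0625, 3.4375, 4.8125.
f(0.6875) = -7.6953125, f(2.0625) = -20.7578125, f(3.4375) = -41.3828125, f(4.8125) = -69.5703125.
Sum = Δt · [f(0.6875) + f(2.0625) + f(3.4375) + f(4.8125)].
Sum = -191.68359375.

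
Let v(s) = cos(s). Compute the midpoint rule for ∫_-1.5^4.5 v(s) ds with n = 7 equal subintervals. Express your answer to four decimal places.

Δs = (4.5 − (-1.5))/7 = 6/7.
Midpoints: -15/14, -3/14, 9/14, 1.5, 33/14, 45/14, 57/14.
v(-15/14) ≈ 0.4789, v(-3/14) ≈ 0.9771, v(9/14) ≈ 0.8004, v(1.5) ≈ 0.0707, v(33/14) ≈ -0.7078, v(45/14) ≈ -0.9974, v(57/14) ≈ -0.5980.
Sum = Δs · [v(-15/14) + v(-3/14) + v(9/14) + ...].
Sum ≈ 0.0206.

0.0206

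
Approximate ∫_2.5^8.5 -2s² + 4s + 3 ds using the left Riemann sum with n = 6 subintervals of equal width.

Δs = (8.5 − 2.5)/6 = 1.
Left endpoints: 2.5, 3.5, 4.5, 5.5, 6.5, 7.5.
f(2.5) = 0.5, f(3.5) = -7.5, f(4.5) = -19.5, f(5.5) = -35.5, f(6.5) = -55.5, f(7.5) = -79.5.
Sum = Δs · [f(2.5) + f(3.5) + f(4.5) + ...].
Sum = -197.

-197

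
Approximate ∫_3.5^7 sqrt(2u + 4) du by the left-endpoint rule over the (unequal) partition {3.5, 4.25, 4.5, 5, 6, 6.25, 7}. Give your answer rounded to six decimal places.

Subinterval widths: 0.75, 0.25, 0.5, 1, 0.25, 0.75.
Left endpoints: 3.5, 4.25, 4.5, 5, 6, 6.25.
f(3.5) ≈ 3.316625, f(4.25) ≈ 3.535534, f(4.5) ≈ 3.605551, f(5) ≈ 3.741657, f(6) ≈ 4.000000, f(6.25) ≈ 4.062019.
Sum = Σ Δu_i · f(u_i).
Sum ≈ 12.962299.

12.962299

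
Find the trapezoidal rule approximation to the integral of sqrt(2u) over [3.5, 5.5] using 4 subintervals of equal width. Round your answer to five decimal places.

Δu = (5.5 − 3.5)/4 = 0.5.
f(3.5) ≈ 2.64575, f(4) ≈ 2.82843, f(4.5) ≈ 3.00000, f(5) ≈ 3.16228, f(5.5) ≈ 3.31662.
T_4 = (Δu/2)·[f(u_0) + 2f(u_1) + 2f(u_2) + 2f(u_3) + f(u_4)].
Sum ≈ 5.98595.

5.98595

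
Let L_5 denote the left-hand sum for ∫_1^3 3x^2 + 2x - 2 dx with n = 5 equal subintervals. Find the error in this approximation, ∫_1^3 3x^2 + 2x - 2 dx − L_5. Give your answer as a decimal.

Exact integral: ∫_1^3 f(x) dx = 30.
L_5 = 24.56.
Error = 30 − 24.56 = 5.44.

5.44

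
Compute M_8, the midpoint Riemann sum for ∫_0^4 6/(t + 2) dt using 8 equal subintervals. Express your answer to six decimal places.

Δt = (4 − 0)/8 = 0.5.
Midpoints: 0.25, 0.75, 1.25, 1.75, 2.25, 2.75, 3.25, 3.75.
f(0.25) = 8/3, f(0.75) = 24/11, f(1.25) = 24/13, f(1.75) = 1.6, f(2.25) = 24/17, f(2.75) = 24/19, f(3.25) = 8/7, f(3.75) = 24/23.
Sum = Δt · [f(0.25) + f(0.75) + f(1.25) + ...].
Sum ≈ 6.577948.

6.577948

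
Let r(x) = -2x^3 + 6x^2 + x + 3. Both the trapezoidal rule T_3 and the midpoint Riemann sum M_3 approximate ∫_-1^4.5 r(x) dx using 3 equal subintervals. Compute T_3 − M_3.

-20.796875

T_3 ≈ -8.02083.
M_3 ≈ 12.77604.
T_3 − M_3 = -20.796875.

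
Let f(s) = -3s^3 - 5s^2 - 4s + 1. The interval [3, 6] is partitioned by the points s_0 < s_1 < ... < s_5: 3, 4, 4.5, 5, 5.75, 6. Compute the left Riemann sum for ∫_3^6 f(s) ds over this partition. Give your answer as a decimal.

Subinterval widths: 1, 0.5, 0.5, 0.75, 0.25.
Left endpoints: 3, 4, 4.5, 5, 5.75.
f(3) = -137, f(4) = -287, f(4.5) = -391.625, f(5) = -519, f(5.75) = -757.640625.
Sum = Σ Δs_i · f(s_i).
Sum = -1054.97265625.

-1054.97265625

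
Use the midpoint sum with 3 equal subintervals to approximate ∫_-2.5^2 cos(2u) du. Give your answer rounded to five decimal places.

-1.29003

Δu = (2 − (-2.5))/3 = 1.5.
Midpoints: -1.75, -0.25, 1.25.
f(-1.75) ≈ -0.93646, f(-0.25) ≈ 0.87758, f(1.25) ≈ -0.80114.
Sum = Δu · [f(-1.75) + f(-0.25) + f(1.25)].
Sum ≈ -1.29003.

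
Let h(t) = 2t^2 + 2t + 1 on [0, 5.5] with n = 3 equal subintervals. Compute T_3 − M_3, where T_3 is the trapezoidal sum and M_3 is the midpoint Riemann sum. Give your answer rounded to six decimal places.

T_3 ≈ 152.82870370.
M_3 ≈ 143.58564815.
T_3 − M_3 ≈ 9.243056.

9.243056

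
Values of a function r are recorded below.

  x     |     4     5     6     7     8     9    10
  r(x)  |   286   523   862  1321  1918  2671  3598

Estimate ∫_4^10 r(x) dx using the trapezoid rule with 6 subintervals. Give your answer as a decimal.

Δx = 1.
T_6 = (1/2)·[286 + 2·523 + 2·862 + 2·1321 + 2·1918 + 2·2671 + 3598] = 9237.

9237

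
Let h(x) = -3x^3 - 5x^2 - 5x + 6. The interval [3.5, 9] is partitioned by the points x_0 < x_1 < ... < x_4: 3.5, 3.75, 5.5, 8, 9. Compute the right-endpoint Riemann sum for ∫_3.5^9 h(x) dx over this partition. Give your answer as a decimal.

-8592.09765625

Subinterval widths: 0.25, 1.75, 2.5, 1.
Right endpoints: 3.75, 5.5, 8, 9.
h(3.75) = -241.265625, h(5.5) = -671.875, h(8) = -1890, h(9) = -2631.
Sum = Σ Δx_i · h(x_i).
Sum = -8592.09765625.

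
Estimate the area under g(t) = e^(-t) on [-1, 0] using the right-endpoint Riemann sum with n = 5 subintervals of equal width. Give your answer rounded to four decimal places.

Δt = (0 − (-1))/5 = 0.2.
Right endpoints: -0.8, -0.6, -0.4, -0.2, 0.
g(-0.8) ≈ 2.2255, g(-0.6) ≈ 1.8221, g(-0.4) ≈ 1.4918, g(-0.2) ≈ 1.2214, g(0) ≈ 1.0000.
Sum = Δt · [g(-0.8) + g(-0.6) + g(-0.4) + g(-0.2) + g(0)].
Sum ≈ 1.5522.

1.5522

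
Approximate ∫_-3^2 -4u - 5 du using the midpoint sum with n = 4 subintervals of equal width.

Δu = (2 − (-3))/4 = 1.25.
Midpoints: -2.375, -1.125, 0.125, 1.375.
f(-2.375) = 4.5, f(-1.125) = -0.5, f(0.125) = -5.5, f(1.375) = -10.5.
Sum = Δu · [f(-2.375) + f(-1.125) + f(0.125) + f(1.375)].
Sum = -15.

-15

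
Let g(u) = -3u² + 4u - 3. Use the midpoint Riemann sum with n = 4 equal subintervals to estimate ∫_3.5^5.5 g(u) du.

Δu = (5.5 − 3.5)/4 = 0.5.
Midpoints: 3.75, 4.25, 4.75, 5.25.
g(3.75) = -30.1875, g(4.25) = -40.1875, g(4.75) = -51.6875, g(5.25) = -64.6875.
Sum = Δu · [g(3.75) + g(4.25) + g(4.75) + g(5.25)].
Sum = -93.375.

-93.375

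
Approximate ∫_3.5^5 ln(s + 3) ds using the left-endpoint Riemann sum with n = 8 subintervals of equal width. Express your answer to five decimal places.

Δs = (5 − 3.5)/8 = 0.1875.
Left endpoints: 3.5, 3.6875, 3.875, 4.0625, 4.25, 4.4375, 4.625, 4.8125.
f(3.5) ≈ 1.87180, f(3.6875) ≈ 1.90024, f(3.875) ≈ 1.92789, f(4.0625) ≈ 1.95480, f(4.25) ≈ 1.98100, f(4.4375) ≈ 2.00653, f(4.625) ≈ 2.03143, f(4.8125) ≈ 2.05573.
Sum = Δs · [f(3.5) + f(3.6875) + f(3.875) + ...].
Sum ≈ 2.94927.

2.94927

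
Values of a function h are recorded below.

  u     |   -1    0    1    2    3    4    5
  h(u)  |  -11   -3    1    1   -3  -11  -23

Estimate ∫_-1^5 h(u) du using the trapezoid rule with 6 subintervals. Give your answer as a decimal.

Δu = 1.
T_6 = (1/2)·[(-11) + 2·(-3) + 2·1 + 2·1 + 2·(-3) + 2·(-11) + (-23)] = -32.

-32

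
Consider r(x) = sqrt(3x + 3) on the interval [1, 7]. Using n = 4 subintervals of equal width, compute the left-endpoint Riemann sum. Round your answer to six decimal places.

Δx = (7 − 1)/4 = 1.5.
Left endpoints: 1, 2.5, 4, 5.5.
r(1) ≈ 2.449490, r(2.5) ≈ 3.240370, r(4) ≈ 3.872983, r(5.5) ≈ 4.415880.
Sum = Δx · [r(1) + r(2.5) + r(4) + r(5.5)].
Sum ≈ 20.968086.

20.968086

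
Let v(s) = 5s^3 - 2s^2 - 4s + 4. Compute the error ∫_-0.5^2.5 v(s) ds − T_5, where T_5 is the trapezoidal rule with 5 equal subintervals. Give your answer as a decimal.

-2.34

Exact integral: ∫_-0.5^2.5 v(s) ds = 38.25.
T_5 = 40.59.
Error = 38.25 − 40.59 = -2.34.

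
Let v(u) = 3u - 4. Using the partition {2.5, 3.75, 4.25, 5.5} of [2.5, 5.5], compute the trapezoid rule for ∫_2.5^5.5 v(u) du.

Subinterval widths: 1.25, 0.5, 1.25.
v(2.5) = 3.5, v(3.75) = 7.25, v(4.25) = 8.75, v(5.5) = 12.5.
On each subinterval the trapezoid contributes (Δu_i/2)·[v(u_{i-1}) + v(u_i)].
Sum = 24.

24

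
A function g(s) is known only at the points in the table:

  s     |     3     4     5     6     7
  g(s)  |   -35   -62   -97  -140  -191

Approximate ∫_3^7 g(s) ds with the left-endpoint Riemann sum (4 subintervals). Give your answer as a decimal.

Δs = 1.
Sum = 1·[(-35) + (-62) + (-97) + (-140)] = -334.

-334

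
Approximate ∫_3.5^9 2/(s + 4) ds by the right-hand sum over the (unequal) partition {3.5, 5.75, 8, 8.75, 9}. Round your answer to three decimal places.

Subinterval widths: 2.25, 2.25, 0.75, 0.25.
Right endpoints: 5.75, 8, 8.75, 9.
f(5.75) = 8/39, f(8) = 1/6, f(8.75) = 8/51, f(9) = 2/13.
Sum = Σ Δs_i · f(s_i).
Sum ≈ 0.993.

0.993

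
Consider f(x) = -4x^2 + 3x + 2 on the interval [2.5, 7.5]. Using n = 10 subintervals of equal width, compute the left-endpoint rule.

Δx = (7.5 − 2.5)/10 = 0.5.
Left endpoints: 2.5, 3, 3.5, 4, 4.5, 5, 5.5, 6, 6.5, 7.
f(2.5) = -15.5, f(3) = -25, f(3.5) = -36.5, f(4) = -50, f(4.5) = -65.5, f(5) = -83, f(5.5) = -102.5, f(6) = -124, f(6.5) = -147.5, f(7) = -173.
Sum = Δx · [f(2.5) + f(3) + f(3.5) + ...].
Sum = -411.25.

-411.25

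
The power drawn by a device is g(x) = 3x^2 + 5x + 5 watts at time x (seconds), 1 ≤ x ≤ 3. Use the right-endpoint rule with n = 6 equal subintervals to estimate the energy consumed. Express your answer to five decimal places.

Δx = (3 − 1)/6 = 1/3.
Right endpoints: 4/3, 5/3, 2, 7/3, 8/3, 3.
g(4/3) = 17, g(5/3) = 65/3, g(2) = 27, g(7/3) = 33, g(8/3) = 119/3, g(3) = 47.
Sum = Δx · [g(4/3) + g(5/3) + g(2) + ...].
Sum ≈ 61.77778.

61.77778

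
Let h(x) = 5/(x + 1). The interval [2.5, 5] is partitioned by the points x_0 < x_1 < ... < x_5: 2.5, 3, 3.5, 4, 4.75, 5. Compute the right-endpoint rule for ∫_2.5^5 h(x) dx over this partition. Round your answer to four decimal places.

2.5411

Subinterval widths: 0.5, 0.5, 0.5, 0.75, 0.25.
Right endpoints: 3, 3.5, 4, 4.75, 5.
h(3) = 1.25, h(3.5) = 10/9, h(4) = 1, h(4.75) = 20/23, h(5) = 5/6.
Sum = Σ Δx_i · h(x_i).
Sum ≈ 2.5411.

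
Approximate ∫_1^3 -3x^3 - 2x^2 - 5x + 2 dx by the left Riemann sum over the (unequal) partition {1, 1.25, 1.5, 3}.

Subinterval widths: 0.25, 0.25, 1.5.
Left endpoints: 1, 1.25, 1.5.
f(1) = -8, f(1.25) = -13.234375, f(1.5) = -20.125.
Sum = Σ Δx_i · f(x_i).
Sum = -35.49609375.

-35.49609375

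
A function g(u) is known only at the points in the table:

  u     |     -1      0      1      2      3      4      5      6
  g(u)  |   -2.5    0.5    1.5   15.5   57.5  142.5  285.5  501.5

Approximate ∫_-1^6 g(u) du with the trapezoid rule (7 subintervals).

Δu = 1.
T_7 = (1/2)·[(-2.5) + 2·0.5 + 2·1.5 + 2·15.5 + 2·57.5 + 2·142.5 + 2·285.5 + 501.5] = 752.5.

752.5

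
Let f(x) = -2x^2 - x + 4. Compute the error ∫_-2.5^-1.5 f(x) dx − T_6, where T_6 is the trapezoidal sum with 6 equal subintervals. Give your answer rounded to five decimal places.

0.00926

Exact integral: ∫_-2.5^-1.5 f(x) dx ≈ -2.1666667.
T_6 ≈ -2.1759259.
Error ≈ -2.1666667 − (-2.1759259) ≈ 0.00926.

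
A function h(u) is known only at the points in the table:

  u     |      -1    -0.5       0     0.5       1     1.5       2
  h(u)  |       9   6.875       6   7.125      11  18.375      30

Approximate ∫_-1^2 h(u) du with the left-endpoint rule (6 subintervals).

Δu = 0.5.
Sum = 0.5·[9 + 6.875 + 6 + 7.125 + 11 + 18.375] = 29.1875.

29.1875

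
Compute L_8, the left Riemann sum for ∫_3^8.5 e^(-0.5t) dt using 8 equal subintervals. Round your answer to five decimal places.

0.49363

Δt = (8.5 − 3)/8 = 0.6875.
Left endpoints: 3, 3.6875, 4.375, 5.0625, 5.75, 6.4375, 7.125, 7.8125.
f(3) ≈ 0.22313, f(3.6875) ≈ 0.15822, f(4.375) ≈ 0.11220, f(5.0625) ≈ 0.07956, f(5.75) ≈ 0.05642, f(6.4375) ≈ 0.04001, f(7.125) ≈ 0.02837, f(7.8125) ≈ 0.02012.
Sum = Δt · [f(3) + f(3.6875) + f(4.375) + ...].
Sum ≈ 0.49363.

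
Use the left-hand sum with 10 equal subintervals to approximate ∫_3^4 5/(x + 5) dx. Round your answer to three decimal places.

0.592

Δx = (4 − 3)/10 = 0.1.
Left endpoints: 3, 3.1, 3.2, 3.3, 3.4, 3.5, 3.6, 3.7, 3.8, 3.9.
f(3) = 0.625, f(3.1) = 50/81, f(3.2) = 25/41, f(3.3) = 50/83, f(3.4) = 25/42, f(3.5) = 10/17, f(3.6) = 25/43, f(3.7) = 50/87, f(3.8) = 25/44, f(3.9) = 50/89.
Sum = Δx · [f(3) + f(3.1) + f(3.2) + ...].
Sum ≈ 0.592.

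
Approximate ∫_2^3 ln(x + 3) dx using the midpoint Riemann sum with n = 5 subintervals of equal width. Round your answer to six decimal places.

Δx = (3 − 2)/5 = 0.2.
Midpoints: 2.1, 2.3, 2.5, 2.7, 2.9.
f(2.1) ≈ 1.629241, f(2.3) ≈ 1.667707, f(2.5) ≈ 1.704748, f(2.7) ≈ 1.740466, f(2.9) ≈ 1.774952.
Sum = Δx · [f(2.1) + f(2.3) + f(2.5) + f(2.7) + f(2.9)].
Sum ≈ 1.703423.

1.703423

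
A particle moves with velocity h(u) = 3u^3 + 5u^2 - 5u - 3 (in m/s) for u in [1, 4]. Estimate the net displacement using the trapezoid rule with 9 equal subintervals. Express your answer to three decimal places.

251.278

Δu = (4 − 1)/9 = 1/3.
h(1) = 0, h(4/3) = 19/3, h(5/3) = 148/9, h(2) = 31, h(7/3) = 152/3, h(8/3) = 685/9, h(3) = 108, h(10/3) = 147, h(11/3) = 1744/9, h(4) = 249.
T_9 = (Δu/2)·[h(u_0) + 2h(u_1) + ... + 2h(u_{8}) + h(u_9)].
Sum ≈ 251.278.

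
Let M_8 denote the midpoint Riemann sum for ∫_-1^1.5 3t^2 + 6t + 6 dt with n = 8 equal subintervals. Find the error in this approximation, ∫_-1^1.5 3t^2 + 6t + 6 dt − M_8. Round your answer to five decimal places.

0.06104

Exact integral: ∫_-1^1.5 f(t) dt = 23.125.
M_8 ≈ 23.0639648.
Error ≈ 23.125 − 23.0639648 ≈ 0.06104.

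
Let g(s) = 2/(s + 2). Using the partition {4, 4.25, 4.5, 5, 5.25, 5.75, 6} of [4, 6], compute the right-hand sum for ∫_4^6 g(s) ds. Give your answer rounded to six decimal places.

0.560278

Subinterval widths: 0.25, 0.25, 0.5, 0.25, 0.5, 0.25.
Right endpoints: 4.25, 4.5, 5, 5.25, 5.75, 6.
g(4.25) = 0.32, g(4.5) = 4/13, g(5) = 2/7, g(5.25) = 8/29, g(5.75) = 8/31, g(6) = 0.25.
Sum = Σ Δs_i · g(s_i).
Sum ≈ 0.560278.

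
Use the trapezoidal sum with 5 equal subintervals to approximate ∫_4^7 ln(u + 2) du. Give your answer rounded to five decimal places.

Δu = (7 − 4)/5 = 0.6.
f(4) ≈ 1.79176, f(4.6) ≈ 1.88707, f(5.2) ≈ 1.97408, f(5.8) ≈ 2.05412, f(6.4) ≈ 2.12823, f(7) ≈ 2.19722.
T_5 = (Δu/2)·[f(u_0) + 2f(u_1) + ... + 2f(u_{4}) + f(u_5)].
Sum ≈ 6.02280.

6.02280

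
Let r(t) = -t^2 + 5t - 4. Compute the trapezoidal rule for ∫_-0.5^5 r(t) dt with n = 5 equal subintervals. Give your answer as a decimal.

-2.9425

Δt = (5 − (-0.5))/5 = 1.1.
r(-0.5) = -6.75, r(0.6) = -1.36, r(1.7) = 1.61, r(2.8) = 2.16, r(3.9) = 0.29, r(5) = -4.
T_5 = (Δt/2)·[r(t_0) + 2r(t_1) + ... + 2r(t_{4}) + r(t_5)].
Sum = -2.9425.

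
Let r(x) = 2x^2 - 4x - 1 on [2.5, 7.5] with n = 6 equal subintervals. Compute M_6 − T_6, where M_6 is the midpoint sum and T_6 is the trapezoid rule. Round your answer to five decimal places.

-1.73611

M_6 ≈ 165.2546296.
T_6 ≈ 166.9907407.
M_6 − T_6 ≈ -1.73611.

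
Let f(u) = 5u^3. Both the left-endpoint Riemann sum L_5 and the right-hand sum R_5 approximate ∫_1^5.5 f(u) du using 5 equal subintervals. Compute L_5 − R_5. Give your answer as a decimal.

-744.1875

L_5 = 800.1.
R_5 = 1544.2875.
L_5 − R_5 = -744.1875.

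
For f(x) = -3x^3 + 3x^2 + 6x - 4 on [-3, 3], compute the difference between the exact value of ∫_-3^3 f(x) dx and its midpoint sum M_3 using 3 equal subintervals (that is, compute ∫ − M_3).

6

Exact integral: ∫_-3^3 f(x) dx = 30.
M_3 = 24.
Error = 30 − 24 = 6.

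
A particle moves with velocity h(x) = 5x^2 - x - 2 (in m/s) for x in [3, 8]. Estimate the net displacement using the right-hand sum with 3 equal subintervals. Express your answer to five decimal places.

Δx = (8 − 3)/3 = 5/3.
Right endpoints: 14/3, 19/3, 8.
h(14/3) = 920/9, h(19/3) = 1730/9, h(8) = 310.
Sum = Δx · [h(14/3) + h(19/3) + h(8)].
Sum ≈ 1007.40741.

1007.40741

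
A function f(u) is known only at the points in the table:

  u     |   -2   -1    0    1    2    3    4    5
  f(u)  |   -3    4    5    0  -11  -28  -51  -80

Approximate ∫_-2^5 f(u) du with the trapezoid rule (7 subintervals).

Δu = 1.
T_7 = (1/2)·[(-3) + 2·4 + 2·5 + 2·0 + 2·(-11) + 2·(-28) + 2·(-51) + (-80)] = -122.5.

-122.5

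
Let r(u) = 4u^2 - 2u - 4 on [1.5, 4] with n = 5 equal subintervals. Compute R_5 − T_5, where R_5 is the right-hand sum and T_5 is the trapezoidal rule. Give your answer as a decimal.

12.5

R_5 = 70.
T_5 = 57.5.
R_5 − T_5 = 12.5.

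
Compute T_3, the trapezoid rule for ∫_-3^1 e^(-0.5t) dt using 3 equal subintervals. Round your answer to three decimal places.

Δt = (1 − (-3))/3 = 4/3.
f(-3) ≈ 4.482, f(-5/3) ≈ 2.301, f(-1/3) ≈ 1.181, f(1) ≈ 0.607.
T_3 = (Δt/2)·[f(t_0) + 2f(t_1) + 2f(t_2) + f(t_3)].
Sum ≈ 8.035.

8.035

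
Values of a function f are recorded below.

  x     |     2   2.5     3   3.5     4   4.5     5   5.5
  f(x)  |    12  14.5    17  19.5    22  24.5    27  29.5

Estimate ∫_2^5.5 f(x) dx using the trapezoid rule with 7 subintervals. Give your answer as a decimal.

72.625

Δx = 0.5.
T_7 = (0.5/2)·[12 + 2·14.5 + 2·17 + 2·19.5 + 2·22 + 2·24.5 + 2·27 + 29.5] = 72.625.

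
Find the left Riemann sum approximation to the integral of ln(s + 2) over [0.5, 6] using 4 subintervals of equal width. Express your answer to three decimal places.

Δs = (6 − 0.5)/4 = 1.375.
Left endpoints: 0.5, 1.875, 3.25, 4.625.
f(0.5) ≈ 0.916, f(1.875) ≈ 1.355, f(3.25) ≈ 1.658, f(4.625) ≈ 1.891.
Sum = Δs · [f(0.5) + f(1.875) + f(3.25) + f(4.625)].
Sum ≈ 8.002.

8.002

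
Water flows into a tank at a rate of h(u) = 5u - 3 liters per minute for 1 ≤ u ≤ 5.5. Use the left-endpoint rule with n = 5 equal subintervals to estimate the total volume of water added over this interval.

Δu = (5.5 − 1)/5 = 0.9.
Left endpoints: 1, 1.9, 2.8, 3.7, 4.6.
h(1) = 2, h(1.9) = 6.5, h(2.8) = 11, h(3.7) = 15.5, h(4.6) = 20.
Sum = Δu · [h(1) + h(1.9) + h(2.8) + h(3.7) + h(4.6)].
Sum = 49.5.

49.5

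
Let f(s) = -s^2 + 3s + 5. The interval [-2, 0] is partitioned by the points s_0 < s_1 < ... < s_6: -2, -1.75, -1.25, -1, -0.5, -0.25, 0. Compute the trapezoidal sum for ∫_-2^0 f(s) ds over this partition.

1.28125

Subinterval widths: 0.25, 0.5, 0.25, 0.5, 0.25, 0.25.
f(-2) = -5, f(-1.75) = -3.3125, f(-1.25) = -0.3125, f(-1) = 1, f(-0.5) = 3.25, f(-0.25) = 4.1875, f(0) = 5.
On each subinterval the trapezoid contributes (Δs_i/2)·[f(s_{i-1}) + f(s_i)].
Sum = 1.28125.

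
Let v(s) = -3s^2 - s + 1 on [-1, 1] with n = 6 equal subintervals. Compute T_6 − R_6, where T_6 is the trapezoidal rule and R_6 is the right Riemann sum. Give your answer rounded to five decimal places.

T_6 ≈ -0.1111111.
R_6 ≈ -0.4444444.
T_6 − R_6 ≈ 0.33333.

0.33333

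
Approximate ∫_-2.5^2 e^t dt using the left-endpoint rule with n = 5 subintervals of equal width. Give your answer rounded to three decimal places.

4.506

Δt = (2 − (-2.5))/5 = 0.9.
Left endpoints: -2.5, -1.6, -0.7, 0.2, 1.1.
f(-2.5) ≈ 0.082, f(-1.6) ≈ 0.202, f(-0.7) ≈ 0.497, f(0.2) ≈ 1.221, f(1.1) ≈ 3.004.
Sum = Δt · [f(-2.5) + f(-1.6) + f(-0.7) + f(0.2) + f(1.1)].
Sum ≈ 4.506.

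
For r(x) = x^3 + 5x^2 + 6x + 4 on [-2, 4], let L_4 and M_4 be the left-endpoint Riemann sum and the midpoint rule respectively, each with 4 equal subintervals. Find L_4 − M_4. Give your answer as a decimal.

L_4 = 132.
M_4 = 231.
L_4 − M_4 = -99.

-99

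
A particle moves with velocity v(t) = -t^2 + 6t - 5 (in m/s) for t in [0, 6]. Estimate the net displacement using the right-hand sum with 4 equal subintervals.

3.75

Δt = (6 − 0)/4 = 1.5.
Right endpoints: 1.5, 3, 4.5, 6.
v(1.5) = 1.75, v(3) = 4, v(4.5) = 1.75, v(6) = -5.
Sum = Δt · [v(1.5) + v(3) + v(4.5) + v(6)].
Sum = 3.75.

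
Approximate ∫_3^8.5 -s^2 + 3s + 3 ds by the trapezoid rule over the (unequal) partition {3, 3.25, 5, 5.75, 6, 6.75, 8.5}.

Subinterval widths: 0.25, 1.75, 0.75, 0.25, 0.75, 1.75.
f(3) = 3, f(3.25) = 2.1875, f(5) = -7, f(5.75) = -12.8125, f(6) = -15, f(6.75) = -22.3125, f(8.5) = -43.75.
On each subinterval the trapezoid contributes (Δs_i/2)·[f(s_{i-1}) + f(s_i)].
Sum = -86.265625.

-86.265625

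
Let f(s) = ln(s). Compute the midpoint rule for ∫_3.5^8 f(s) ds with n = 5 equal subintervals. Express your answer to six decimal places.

7.756253

Δs = (8 − 3.5)/5 = 0.9.
Midpoints: 3.95, 4.85, 5.75, 6.65, 7.55.
f(3.95) ≈ 1.373716, f(4.85) ≈ 1.578979, f(5.75) ≈ 1.749200, f(6.65) ≈ 1.894617, f(7.55) ≈ 2.021548.
Sum = Δs · [f(3.95) + f(4.85) + f(5.75) + f(6.65) + f(7.55)].
Sum ≈ 7.756253.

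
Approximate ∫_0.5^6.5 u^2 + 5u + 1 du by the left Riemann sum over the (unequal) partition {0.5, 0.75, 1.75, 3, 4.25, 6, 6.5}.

Subinterval widths: 0.25, 1, 1.25, 1.25, 1.75, 0.5.
Left endpoints: 0.5, 0.75, 1.75, 3, 4.25, 6.
f(0.5) = 3.75, f(0.75) = 5.3125, f(1.75) = 12.8125, f(3) = 25, f(4.25) = 40.3125, f(6) = 67.
Sum = Σ Δu_i · f(u_i).
Sum = 157.5625.

157.5625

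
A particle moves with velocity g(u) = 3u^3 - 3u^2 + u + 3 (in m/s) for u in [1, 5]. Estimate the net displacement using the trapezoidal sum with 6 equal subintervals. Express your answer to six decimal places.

375.111111

Δu = (5 − 1)/6 = 2/3.
g(1) = 4, g(5/3) = 92/9, g(7/3) = 244/9, g(3) = 60, g(11/3) = 1028/9, g(13/3) = 1756/9, g(5) = 308.
T_6 = (Δu/2)·[g(u_0) + 2g(u_1) + ... + 2g(u_{5}) + g(u_6)].
Sum ≈ 375.111111.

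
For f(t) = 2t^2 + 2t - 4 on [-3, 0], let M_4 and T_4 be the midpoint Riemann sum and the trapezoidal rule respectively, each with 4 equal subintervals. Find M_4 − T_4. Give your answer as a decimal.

M_4 = -3.28125.
T_4 = -2.4375.
M_4 − T_4 = -0.84375.

-0.84375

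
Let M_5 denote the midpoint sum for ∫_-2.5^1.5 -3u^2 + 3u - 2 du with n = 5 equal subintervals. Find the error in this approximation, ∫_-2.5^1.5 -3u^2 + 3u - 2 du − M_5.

Exact integral: ∫_-2.5^1.5 f(u) du = -33.
M_5 = -32.36.
Error = -33 − (-32.36) = -0.64.

-0.64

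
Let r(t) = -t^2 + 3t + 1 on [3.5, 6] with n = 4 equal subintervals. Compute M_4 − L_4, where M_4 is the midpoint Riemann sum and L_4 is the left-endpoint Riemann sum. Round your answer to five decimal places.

-4.83398

M_4 ≈ -19.5019531.
L_4 = -14.66796875.
M_4 − L_4 ≈ -4.83398.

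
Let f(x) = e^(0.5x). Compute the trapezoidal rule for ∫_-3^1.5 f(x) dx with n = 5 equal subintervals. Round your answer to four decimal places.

3.8514

Δx = (1.5 − (-3))/5 = 0.9.
f(-3) ≈ 0.2231, f(-2.1) ≈ 0.3499, f(-1.2) ≈ 0.5488, f(-0.3) ≈ 0.8607, f(0.6) ≈ 1.3499, f(1.5) ≈ 2.1170.
T_5 = (Δx/2)·[f(x_0) + 2f(x_1) + ... + 2f(x_{4}) + f(x_5)].
Sum ≈ 3.8514.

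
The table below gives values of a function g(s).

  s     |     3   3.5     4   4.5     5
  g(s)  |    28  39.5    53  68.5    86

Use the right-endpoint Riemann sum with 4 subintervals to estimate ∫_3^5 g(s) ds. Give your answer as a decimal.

123.5

Δs = 0.5.
Sum = 0.5·[39.5 + 53 + 68.5 + 86] = 123.5.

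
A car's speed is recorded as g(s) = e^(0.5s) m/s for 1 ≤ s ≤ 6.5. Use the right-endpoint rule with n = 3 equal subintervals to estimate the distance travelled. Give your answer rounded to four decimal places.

Δs = (6.5 − 1)/3 = 11/6.
Right endpoints: 17/6, 14/3, 6.5.
g(17/6) ≈ 4.1234, g(14/3) ≈ 10.3123, g(6.5) ≈ 25.7903.
Sum = Δs · [g(17/6) + g(14/3) + g(6.5)].
Sum ≈ 73.7476.

73.7476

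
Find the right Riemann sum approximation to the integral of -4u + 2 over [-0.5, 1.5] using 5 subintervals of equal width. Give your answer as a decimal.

Δu = (1.5 − (-0.5))/5 = 0.4.
Right endpoints: -0.1, 0.3, 0.7, 1.1, 1.5.
f(-0.1) = 2.4, f(0.3) = 0.8, f(0.7) = -0.8, f(1.1) = -2.4, f(1.5) = -4.
Sum = Δu · [f(-0.1) + f(0.3) + f(0.7) + f(1.1) + f(1.5)].
Sum = -1.6.

-1.6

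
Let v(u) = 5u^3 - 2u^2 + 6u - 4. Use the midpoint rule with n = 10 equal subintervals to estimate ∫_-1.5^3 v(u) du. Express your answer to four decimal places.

76.2195

Δu = (3 − (-1.5))/10 = 0.45.
Midpoints: -1.275, -0.825, -0.375, 0.075, 0.525, 0.975, 1.425, 1.875, 2.325, 2.775.
v(-1.275) = -323387/12800, v(-0.825) = -167921/12800, v(-0.375) = -3479/512, v(0.075) = -45557/12800, v(0.525) = -347/512, v(0.975) = 58663/12800, v(1.425) = 191449/12800, v(1.875) = 16987/512, v(2.325) = 793333/12800, v(2.775) = 266483/2560.
Sum = Δu · [v(-1.275) + v(-0.825) + v(-0.375) + ...].
Sum ≈ 76.2195.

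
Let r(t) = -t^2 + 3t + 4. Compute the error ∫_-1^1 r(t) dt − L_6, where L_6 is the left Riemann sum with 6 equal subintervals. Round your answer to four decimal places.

1.0370

Exact integral: ∫_-1^1 r(t) dt ≈ 7.333333.
L_6 ≈ 6.296296.
Error ≈ 7.333333 − 6.296296 ≈ 1.0370.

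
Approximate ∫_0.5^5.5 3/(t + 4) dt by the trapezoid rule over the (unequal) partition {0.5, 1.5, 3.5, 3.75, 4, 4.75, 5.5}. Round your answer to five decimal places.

2.26135

Subinterval widths: 1, 2, 0.25, 0.25, 0.75, 0.75.
f(0.5) = 2/3, f(1.5) = 6/11, f(3.5) = 0.4, f(3.75) = 12/31, f(4) = 0.375, f(4.75) = 12/35, f(5.5) = 6/19.
On each subinterval the trapezoid contributes (Δt_i/2)·[f(t_{i-1}) + f(t_i)].
Sum ≈ 2.26135.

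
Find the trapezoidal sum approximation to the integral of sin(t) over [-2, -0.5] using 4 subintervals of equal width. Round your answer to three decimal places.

Δt = (-0.5 − (-2))/4 = 0.375.
f(-2) ≈ -0.909, f(-1.625) ≈ -0.999, f(-1.25) ≈ -0.949, f(-0.875) ≈ -0.768, f(-0.5) ≈ -0.479.
T_4 = (Δt/2)·[f(t_0) + 2f(t_1) + 2f(t_2) + 2f(t_3) + f(t_4)].
Sum ≈ -1.279.

-1.279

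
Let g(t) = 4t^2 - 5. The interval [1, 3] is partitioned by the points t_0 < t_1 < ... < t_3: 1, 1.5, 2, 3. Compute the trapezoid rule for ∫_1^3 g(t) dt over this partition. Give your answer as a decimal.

Subinterval widths: 0.5, 0.5, 1.
g(1) = -1, g(1.5) = 4, g(2) = 11, g(3) = 31.
On each subinterval the trapezoid contributes (Δt_i/2)·[g(t_{i-1}) + g(t_i)].
Sum = 25.5.

25.5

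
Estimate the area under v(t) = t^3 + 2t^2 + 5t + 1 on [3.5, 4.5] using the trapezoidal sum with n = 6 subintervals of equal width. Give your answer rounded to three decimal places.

118.231

Δt = (4.5 − 3.5)/6 = 1/6.
v(3.5) = 85.875, v(11/3) = 2579/27, v(23/6) = 22871/216, v(4) = 117, v(25/6) = 27841/216, v(13/3) = 3823/27, v(4.5) = 155.125.
T_6 = (Δt/2)·[v(t_0) + 2v(t_1) + ... + 2v(t_{5}) + v(t_6)].
Sum ≈ 118.231.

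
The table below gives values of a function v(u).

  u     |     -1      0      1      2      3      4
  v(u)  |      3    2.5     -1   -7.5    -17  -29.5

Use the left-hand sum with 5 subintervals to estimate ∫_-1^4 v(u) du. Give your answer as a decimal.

Δu = 1.
Sum = 1·[3 + 2.5 + (-1) + (-7.5) + (-17)] = -20.

-20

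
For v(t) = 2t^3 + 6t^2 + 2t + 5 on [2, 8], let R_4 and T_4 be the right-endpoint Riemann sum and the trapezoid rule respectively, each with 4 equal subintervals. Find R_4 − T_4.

1035

R_4 = 4254.
T_4 = 3219.
R_4 − T_4 = 1035.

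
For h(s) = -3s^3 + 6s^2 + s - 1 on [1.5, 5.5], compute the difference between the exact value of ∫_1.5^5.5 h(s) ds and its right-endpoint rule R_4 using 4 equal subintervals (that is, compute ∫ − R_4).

Exact integral: ∫_1.5^5.5 h(s) ds = -346.5.
R_4 = -522.
Error = -346.5 − (-522) = 175.5.

175.5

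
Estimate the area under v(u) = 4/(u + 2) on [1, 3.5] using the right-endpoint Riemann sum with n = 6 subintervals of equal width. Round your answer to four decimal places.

2.3028

Δu = (3.5 − 1)/6 = 5/12.
Right endpoints: 17/12, 11/6, 2.25, 8/3, 37/12, 3.5.
v(17/12) = 48/41, v(11/6) = 24/23, v(2.25) = 16/17, v(8/3) = 6/7, v(37/12) = 48/61, v(3.5) = 8/11.
Sum = Δu · [v(17/12) + v(11/6) + v(2.25) + ...].
Sum ≈ 2.3028.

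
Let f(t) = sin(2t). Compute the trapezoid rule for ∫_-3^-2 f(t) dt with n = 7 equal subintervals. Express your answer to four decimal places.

0.8014

Δt = (-2 − (-3))/7 = 1/7.
f(-3) ≈ 0.2794, f(-20/7) ≈ 0.5387, f(-19/7) ≈ 0.7543, f(-18/7) ≈ 0.9088, f(-17/7) ≈ 0.9895, f(-16/7) ≈ 0.9901, f(-15/7) ≈ 0.9103, f(-2) ≈ 0.7568.
T_7 = (Δt/2)·[f(t_0) + 2f(t_1) + ... + 2f(t_{6}) + f(t_7)].
Sum ≈ 0.8014.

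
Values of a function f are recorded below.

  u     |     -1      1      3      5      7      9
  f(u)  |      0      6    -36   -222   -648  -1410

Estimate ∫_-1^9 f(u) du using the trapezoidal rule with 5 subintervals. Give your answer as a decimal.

-3210

Δu = 2.
T_5 = (2/2)·[0 + 2·6 + 2·(-36) + 2·(-222) + 2·(-648) + (-1410)] = -3210.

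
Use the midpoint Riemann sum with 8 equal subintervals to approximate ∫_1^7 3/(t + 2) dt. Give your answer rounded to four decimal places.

3.2890

Δt = (7 − 1)/8 = 0.75.
Midpoints: 1.375, 2.125, 2.875, 3.625, 4.375, 5.125, 5.875, 6.625.
f(1.375) = 8/9, f(2.125) = 8/11, f(2.875) = 8/13, f(3.625) = 8/15, f(4.375) = 8/17, f(5.125) = 8/19, f(5.875) = 8/21, f(6.625) = 8/23.
Sum = Δt · [f(1.375) + f(2.125) + f(2.875) + ...].
Sum ≈ 3.2890.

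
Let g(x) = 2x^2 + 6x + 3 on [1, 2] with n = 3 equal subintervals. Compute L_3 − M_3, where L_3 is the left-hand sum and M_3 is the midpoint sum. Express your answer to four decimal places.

L_3 ≈ 14.703704.
M_3 ≈ 16.648148.
L_3 − M_3 ≈ -1.9444.

-1.9444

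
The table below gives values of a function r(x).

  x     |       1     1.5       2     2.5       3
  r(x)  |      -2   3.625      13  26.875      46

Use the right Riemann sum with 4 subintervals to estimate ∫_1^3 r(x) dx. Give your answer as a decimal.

Δx = 0.5.
Sum = 0.5·[3.625 + 13 + 26.875 + 46] = 44.75.

44.75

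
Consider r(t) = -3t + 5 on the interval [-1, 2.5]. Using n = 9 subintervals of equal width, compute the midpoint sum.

Δt = (2.5 − (-1))/9 = 7/18.
Midpoints: -29/36, -5/12, -1/36, 13/36, 0.75, 41/36, 55/36, 23/12, 83/36.
r(-29/36) = 89/12, r(-5/12) = 6.25, r(-1/36) = 61/12, r(13/36) = 47/12, r(0.75) = 2.75, r(41/36) = 19/12, r(55/36) = 5/12, r(23/12) = -0.75, r(83/36) = -23/12.
Sum = Δt · [r(-29/36) + r(-5/12) + r(-1/36) + ...].
Sum = 9.625.

9.625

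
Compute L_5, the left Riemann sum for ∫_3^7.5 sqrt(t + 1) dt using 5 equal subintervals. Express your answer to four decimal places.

10.7704

Δt = (7.5 − 3)/5 = 0.9.
Left endpoints: 3, 3.9, 4.8, 5.7, 6.6.
f(3) ≈ 2.0000, f(3.9) ≈ 2.2136, f(4.8) ≈ 2.4083, f(5.7) ≈ 2.5884, f(6.6) ≈ 2.7568.
Sum = Δt · [f(3) + f(3.9) + f(4.8) + f(5.7) + f(6.6)].
Sum ≈ 10.7704.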